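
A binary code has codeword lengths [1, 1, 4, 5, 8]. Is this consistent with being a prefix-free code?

Kraft inequality: Σ 2^(-l_i) ≤ 1 for prefix-free code
Calculating: 2^(-1) + 2^(-1) + 2^(-4) + 2^(-5) + 2^(-8)
= 0.5 + 0.5 + 0.0625 + 0.03125 + 0.00390625
= 1.0977
Since 1.0977 > 1, prefix-free code does not exist


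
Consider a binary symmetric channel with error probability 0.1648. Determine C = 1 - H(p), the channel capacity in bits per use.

For BSC with error probability p:
C = 1 - H(p) where H(p) is binary entropy
H(0.1648) = -0.1648 × log₂(0.1648) - 0.8352 × log₂(0.8352)
H(p) = 0.6457
C = 1 - 0.6457 = 0.3543 bits/use


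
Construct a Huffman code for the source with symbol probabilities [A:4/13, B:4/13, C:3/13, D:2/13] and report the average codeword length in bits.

Huffman tree construction:
Combine smallest probabilities repeatedly
Resulting codes:
  A: 10 (length 2)
  B: 11 (length 2)
  C: 01 (length 2)
  D: 00 (length 2)
Average length = Σ p(s) × length(s) = 2.0000 bits


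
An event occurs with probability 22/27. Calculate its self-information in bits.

Information content I(x) = -log₂(p(x))
I = -log₂(22/27) = -log₂(0.8148)
I = 0.2955 bits


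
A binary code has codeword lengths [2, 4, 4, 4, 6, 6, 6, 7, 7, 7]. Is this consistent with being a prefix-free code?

Kraft inequality: Σ 2^(-l_i) ≤ 1 for prefix-free code
Calculating: 2^(-2) + 2^(-4) + 2^(-4) + 2^(-4) + 2^(-6) + 2^(-6) + 2^(-6) + 2^(-7) + 2^(-7) + 2^(-7)
= 0.25 + 0.0625 + 0.0625 + 0.0625 + 0.015625 + 0.015625 + 0.015625 + 0.0078125 + 0.0078125 + 0.0078125
= 0.5078
Since 0.5078 ≤ 1, prefix-free code exists


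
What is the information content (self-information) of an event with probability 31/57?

Information content I(x) = -log₂(p(x))
I = -log₂(31/57) = -log₂(0.5439)
I = 0.8787 bits


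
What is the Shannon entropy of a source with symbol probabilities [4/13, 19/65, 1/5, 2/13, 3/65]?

H(X) = -Σ p(x) log₂ p(x)
  -4/13 × log₂(4/13) = 0.5232
  -19/65 × log₂(19/65) = 0.5187
  -1/5 × log₂(1/5) = 0.4644
  -2/13 × log₂(2/13) = 0.4155
  -3/65 × log₂(3/65) = 0.2048
H(X) = 2.1265 bits


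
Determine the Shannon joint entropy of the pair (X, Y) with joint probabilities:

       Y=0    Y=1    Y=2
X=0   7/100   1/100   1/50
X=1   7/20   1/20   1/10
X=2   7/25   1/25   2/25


H(X,Y) = -Σ p(x,y) log₂ p(x,y)
  p(0,0)=7/100: -0.0700 × log₂(0.0700) = 0.2686
  p(0,1)=1/100: -0.0100 × log₂(0.0100) = 0.0664
  p(0,2)=1/50: -0.0200 × log₂(0.0200) = 0.1129
  p(1,0)=7/20: -0.3500 × log₂(0.3500) = 0.5301
  p(1,1)=1/20: -0.0500 × log₂(0.0500) = 0.2161
  p(1,2)=1/10: -0.1000 × log₂(0.1000) = 0.3322
  p(2,0)=7/25: -0.2800 × log₂(0.2800) = 0.5142
  p(2,1)=1/25: -0.0400 × log₂(0.0400) = 0.1858
  p(2,2)=2/25: -0.0800 × log₂(0.0800) = 0.2915
H(X,Y) = 2.5177 bits


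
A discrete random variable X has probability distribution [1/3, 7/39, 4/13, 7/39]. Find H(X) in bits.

H(X) = -Σ p(x) log₂ p(x)
  -1/3 × log₂(1/3) = 0.5283
  -7/39 × log₂(7/39) = 0.4448
  -4/13 × log₂(4/13) = 0.5232
  -7/39 × log₂(7/39) = 0.4448
H(X) = 1.9411 bits


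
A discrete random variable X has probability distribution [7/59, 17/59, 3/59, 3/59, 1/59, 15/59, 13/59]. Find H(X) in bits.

H(X) = -Σ p(x) log₂ p(x)
  -7/59 × log₂(7/59) = 0.3649
  -17/59 × log₂(17/59) = 0.5173
  -3/59 × log₂(3/59) = 0.2185
  -3/59 × log₂(3/59) = 0.2185
  -1/59 × log₂(1/59) = 0.0997
  -15/59 × log₂(15/59) = 0.5023
  -13/59 × log₂(13/59) = 0.4808
H(X) = 2.4020 bits


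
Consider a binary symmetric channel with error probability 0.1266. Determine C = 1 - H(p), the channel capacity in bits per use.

For BSC with error probability p:
C = 1 - H(p) where H(p) is binary entropy
H(0.1266) = -0.1266 × log₂(0.1266) - 0.8734 × log₂(0.8734)
H(p) = 0.5480
C = 1 - 0.5480 = 0.4520 bits/use


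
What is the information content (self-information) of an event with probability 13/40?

Information content I(x) = -log₂(p(x))
I = -log₂(13/40) = -log₂(0.3250)
I = 1.6215 bits


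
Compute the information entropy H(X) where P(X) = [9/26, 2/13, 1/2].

H(X) = -Σ p(x) log₂ p(x)
  -9/26 × log₂(9/26) = 0.5298
  -2/13 × log₂(2/13) = 0.4155
  -1/2 × log₂(1/2) = 0.5000
H(X) = 1.4452 bits


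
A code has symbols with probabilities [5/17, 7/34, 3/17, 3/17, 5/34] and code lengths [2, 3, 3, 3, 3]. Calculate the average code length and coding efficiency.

Average length L = Σ p_i × l_i = 2.7059 bits
Entropy H = 2.2786 bits
Efficiency η = H/L × 100% = 84.21%


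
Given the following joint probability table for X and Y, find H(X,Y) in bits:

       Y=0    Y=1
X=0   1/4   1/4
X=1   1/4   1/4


H(X,Y) = -Σ p(x,y) log₂ p(x,y)
  p(0,0)=1/4: -0.2500 × log₂(0.2500) = 0.5000
  p(0,1)=1/4: -0.2500 × log₂(0.2500) = 0.5000
  p(1,0)=1/4: -0.2500 × log₂(0.2500) = 0.5000
  p(1,1)=1/4: -0.2500 × log₂(0.2500) = 0.5000
H(X,Y) = 2.0000 bits


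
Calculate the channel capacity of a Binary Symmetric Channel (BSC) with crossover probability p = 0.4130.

For BSC with error probability p:
C = 1 - H(p) where H(p) is binary entropy
H(0.4130) = -0.4130 × log₂(0.4130) - 0.5870 × log₂(0.5870)
H(p) = 0.9780
C = 1 - 0.9780 = 0.0220 bits/use


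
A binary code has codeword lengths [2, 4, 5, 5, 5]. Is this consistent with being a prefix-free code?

Kraft inequality: Σ 2^(-l_i) ≤ 1 for prefix-free code
Calculating: 2^(-2) + 2^(-4) + 2^(-5) + 2^(-5) + 2^(-5)
= 0.25 + 0.0625 + 0.03125 + 0.03125 + 0.03125
= 0.4062
Since 0.4062 ≤ 1, prefix-free code exists


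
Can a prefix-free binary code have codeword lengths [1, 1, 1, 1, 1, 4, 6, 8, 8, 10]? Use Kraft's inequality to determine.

Kraft inequality: Σ 2^(-l_i) ≤ 1 for prefix-free code
Calculating: 2^(-1) + 2^(-1) + 2^(-1) + 2^(-1) + 2^(-1) + 2^(-4) + 2^(-6) + 2^(-8) + 2^(-8) + 2^(-10)
= 0.5 + 0.5 + 0.5 + 0.5 + 0.5 + 0.0625 + 0.015625 + 0.00390625 + 0.00390625 + 0.0009765625
= 2.5869
Since 2.5869 > 1, prefix-free code does not exist


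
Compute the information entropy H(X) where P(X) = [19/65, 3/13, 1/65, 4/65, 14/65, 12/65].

H(X) = -Σ p(x) log₂ p(x)
  -19/65 × log₂(19/65) = 0.5187
  -3/13 × log₂(3/13) = 0.4882
  -1/65 × log₂(1/65) = 0.0927
  -4/65 × log₂(4/65) = 0.2475
  -14/65 × log₂(14/65) = 0.4771
  -12/65 × log₂(12/65) = 0.4500
H(X) = 2.2741 bits


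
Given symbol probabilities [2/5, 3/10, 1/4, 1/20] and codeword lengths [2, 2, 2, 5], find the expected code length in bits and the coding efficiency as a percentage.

Average length L = Σ p_i × l_i = 2.1500 bits
Entropy H = 1.7660 bits
Efficiency η = H/L × 100% = 82.14%


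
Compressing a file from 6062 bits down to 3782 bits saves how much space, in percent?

Space savings = (1 - Compressed/Original) × 100%
= (1 - 3782/6062) × 100%
= 37.61%


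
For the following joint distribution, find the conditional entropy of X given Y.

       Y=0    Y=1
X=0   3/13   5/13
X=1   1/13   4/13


H(X|Y) = Σ_y p(y) H(X|Y=y)
  p(Y=0) = 4/13, H(X|Y=0) = 0.8113
  p(Y=1) = 9/13, H(X|Y=1) = 0.9911
H(X|Y) = 0.3077×0.8113 + 0.6923×0.9911 = 0.9358 bits


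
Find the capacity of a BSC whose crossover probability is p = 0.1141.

For BSC with error probability p:
C = 1 - H(p) where H(p) is binary entropy
H(0.1141) = -0.1141 × log₂(0.1141) - 0.8859 × log₂(0.8859)
H(p) = 0.5122
C = 1 - 0.5122 = 0.4878 bits/use


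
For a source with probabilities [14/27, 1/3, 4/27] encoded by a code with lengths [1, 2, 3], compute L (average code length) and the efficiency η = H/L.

Average length L = Σ p_i × l_i = 1.6296 bits
Entropy H = 1.4278 bits
Efficiency η = H/L × 100% = 87.61%


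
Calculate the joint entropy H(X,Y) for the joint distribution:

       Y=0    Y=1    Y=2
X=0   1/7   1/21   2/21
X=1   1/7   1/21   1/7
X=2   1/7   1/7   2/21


H(X,Y) = -Σ p(x,y) log₂ p(x,y)
  p(0,0)=1/7: -0.1429 × log₂(0.1429) = 0.4011
  p(0,1)=1/21: -0.0476 × log₂(0.0476) = 0.2092
  p(0,2)=2/21: -0.0952 × log₂(0.0952) = 0.3231
  p(1,0)=1/7: -0.1429 × log₂(0.1429) = 0.4011
  p(1,1)=1/21: -0.0476 × log₂(0.0476) = 0.2092
  p(1,2)=1/7: -0.1429 × log₂(0.1429) = 0.4011
  p(2,0)=1/7: -0.1429 × log₂(0.1429) = 0.4011
  p(2,1)=1/7: -0.1429 × log₂(0.1429) = 0.4011
  p(2,2)=2/21: -0.0952 × log₂(0.0952) = 0.3231
H(X,Y) = 3.0697 bits


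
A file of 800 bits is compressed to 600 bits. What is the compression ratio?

Compression ratio = Original / Compressed
= 800 / 600 = 1.33:1


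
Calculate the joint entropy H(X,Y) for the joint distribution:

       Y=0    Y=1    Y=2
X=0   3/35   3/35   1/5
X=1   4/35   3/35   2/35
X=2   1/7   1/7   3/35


H(X,Y) = -Σ p(x,y) log₂ p(x,y)
  p(0,0)=3/35: -0.0857 × log₂(0.0857) = 0.3038
  p(0,1)=3/35: -0.0857 × log₂(0.0857) = 0.3038
  p(0,2)=1/5: -0.2000 × log₂(0.2000) = 0.4644
  p(1,0)=4/35: -0.1143 × log₂(0.1143) = 0.3576
  p(1,1)=3/35: -0.0857 × log₂(0.0857) = 0.3038
  p(1,2)=2/35: -0.0571 × log₂(0.0571) = 0.2360
  p(2,0)=1/7: -0.1429 × log₂(0.1429) = 0.4011
  p(2,1)=1/7: -0.1429 × log₂(0.1429) = 0.4011
  p(2,2)=3/35: -0.0857 × log₂(0.0857) = 0.3038
H(X,Y) = 3.0753 bits


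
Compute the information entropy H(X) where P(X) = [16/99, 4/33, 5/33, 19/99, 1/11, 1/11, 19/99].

H(X) = -Σ p(x) log₂ p(x)
  -16/99 × log₂(16/99) = 0.4249
  -4/33 × log₂(4/33) = 0.3690
  -5/33 × log₂(5/33) = 0.4125
  -19/99 × log₂(19/99) = 0.4570
  -1/11 × log₂(1/11) = 0.3145
  -1/11 × log₂(1/11) = 0.3145
  -19/99 × log₂(19/99) = 0.4570
H(X) = 2.7495 bits


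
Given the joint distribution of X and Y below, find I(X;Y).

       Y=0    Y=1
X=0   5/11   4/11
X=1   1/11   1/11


H(X) = 0.6840, H(Y) = 0.9940, H(X,Y) = 1.6767
I(X;Y) = H(X) + H(Y) - H(X,Y) = 0.0013 bits


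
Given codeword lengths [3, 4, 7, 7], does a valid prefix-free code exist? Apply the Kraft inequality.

Kraft inequality: Σ 2^(-l_i) ≤ 1 for prefix-free code
Calculating: 2^(-3) + 2^(-4) + 2^(-7) + 2^(-7)
= 0.125 + 0.0625 + 0.0078125 + 0.0078125
= 0.2031
Since 0.2031 ≤ 1, prefix-free code exists


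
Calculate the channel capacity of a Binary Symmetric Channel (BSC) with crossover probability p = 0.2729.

For BSC with error probability p:
C = 1 - H(p) where H(p) is binary entropy
H(0.2729) = -0.2729 × log₂(0.2729) - 0.7271 × log₂(0.7271)
H(p) = 0.8456
C = 1 - 0.8456 = 0.1544 bits/use


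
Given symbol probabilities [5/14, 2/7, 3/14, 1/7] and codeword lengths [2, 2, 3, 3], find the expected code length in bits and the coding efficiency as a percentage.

Average length L = Σ p_i × l_i = 2.3571 bits
Entropy H = 1.9242 bits
Efficiency η = H/L × 100% = 81.63%


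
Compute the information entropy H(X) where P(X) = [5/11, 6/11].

H(X) = -Σ p(x) log₂ p(x)
  -5/11 × log₂(5/11) = 0.5170
  -6/11 × log₂(6/11) = 0.4770
H(X) = 0.9940 bits


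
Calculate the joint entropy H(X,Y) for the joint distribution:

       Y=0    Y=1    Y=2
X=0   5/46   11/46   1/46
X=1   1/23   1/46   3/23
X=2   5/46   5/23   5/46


H(X,Y) = -Σ p(x,y) log₂ p(x,y)
  p(0,0)=5/46: -0.1087 × log₂(0.1087) = 0.3480
  p(0,1)=11/46: -0.2391 × log₂(0.2391) = 0.4936
  p(0,2)=1/46: -0.0217 × log₂(0.0217) = 0.1201
  p(1,0)=1/23: -0.0435 × log₂(0.0435) = 0.1967
  p(1,1)=1/46: -0.0217 × log₂(0.0217) = 0.1201
  p(1,2)=3/23: -0.1304 × log₂(0.1304) = 0.3833
  p(2,0)=5/46: -0.1087 × log₂(0.1087) = 0.3480
  p(2,1)=5/23: -0.2174 × log₂(0.2174) = 0.4786
  p(2,2)=5/46: -0.1087 × log₂(0.1087) = 0.3480
H(X,Y) = 2.8364 bits


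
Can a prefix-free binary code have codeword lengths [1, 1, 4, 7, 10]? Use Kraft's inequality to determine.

Kraft inequality: Σ 2^(-l_i) ≤ 1 for prefix-free code
Calculating: 2^(-1) + 2^(-1) + 2^(-4) + 2^(-7) + 2^(-10)
= 0.5 + 0.5 + 0.0625 + 0.0078125 + 0.0009765625
= 1.0713
Since 1.0713 > 1, prefix-free code does not exist


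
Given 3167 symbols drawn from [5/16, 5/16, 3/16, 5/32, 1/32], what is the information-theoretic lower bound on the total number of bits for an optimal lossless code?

Entropy H = 2.0763 bits/symbol
Minimum bits = H × n = 2.0763 × 3167
= 6575.68 bits


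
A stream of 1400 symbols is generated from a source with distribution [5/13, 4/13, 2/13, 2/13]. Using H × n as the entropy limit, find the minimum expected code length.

Entropy H = 1.8843 bits/symbol
Minimum bits = H × n = 1.8843 × 1400
= 2638.04 bits


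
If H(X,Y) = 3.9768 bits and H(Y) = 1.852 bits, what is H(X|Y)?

Chain rule: H(X,Y) = H(X|Y) + H(Y)
H(X|Y) = H(X,Y) - H(Y) = 3.9768 - 1.852 = 2.1248 bits


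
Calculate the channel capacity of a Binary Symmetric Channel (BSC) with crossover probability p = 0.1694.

For BSC with error probability p:
C = 1 - H(p) where H(p) is binary entropy
H(0.1694) = -0.1694 × log₂(0.1694) - 0.8306 × log₂(0.8306)
H(p) = 0.6563
C = 1 - 0.6563 = 0.3437 bits/use


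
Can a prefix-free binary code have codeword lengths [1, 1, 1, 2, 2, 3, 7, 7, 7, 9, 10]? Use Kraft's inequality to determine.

Kraft inequality: Σ 2^(-l_i) ≤ 1 for prefix-free code
Calculating: 2^(-1) + 2^(-1) + 2^(-1) + 2^(-2) + 2^(-2) + 2^(-3) + 2^(-7) + 2^(-7) + 2^(-7) + 2^(-9) + 2^(-10)
= 0.5 + 0.5 + 0.5 + 0.25 + 0.25 + 0.125 + 0.0078125 + 0.0078125 + 0.0078125 + 0.001953125 + 0.0009765625
= 2.1514
Since 2.1514 > 1, prefix-free code does not exist


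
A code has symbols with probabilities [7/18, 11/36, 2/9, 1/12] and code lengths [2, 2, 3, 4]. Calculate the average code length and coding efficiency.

Average length L = Σ p_i × l_i = 2.3889 bits
Entropy H = 1.8335 bits
Efficiency η = H/L × 100% = 76.75%


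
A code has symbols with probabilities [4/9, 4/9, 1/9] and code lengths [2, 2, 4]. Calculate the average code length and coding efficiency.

Average length L = Σ p_i × l_i = 2.2222 bits
Entropy H = 1.3921 bits
Efficiency η = H/L × 100% = 62.65%


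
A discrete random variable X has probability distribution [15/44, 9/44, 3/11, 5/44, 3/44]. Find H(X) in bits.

H(X) = -Σ p(x) log₂ p(x)
  -15/44 × log₂(15/44) = 0.5293
  -9/44 × log₂(9/44) = 0.4683
  -3/11 × log₂(3/11) = 0.5112
  -5/44 × log₂(5/44) = 0.3565
  -3/44 × log₂(3/44) = 0.2642
H(X) = 2.1295 bits


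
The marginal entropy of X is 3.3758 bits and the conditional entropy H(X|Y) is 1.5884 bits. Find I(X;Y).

I(X;Y) = H(X) - H(X|Y)
I(X;Y) = 3.3758 - 1.5884 = 1.7874 bits


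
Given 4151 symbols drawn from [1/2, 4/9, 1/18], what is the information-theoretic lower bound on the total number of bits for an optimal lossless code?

Entropy H = 1.2516 bits/symbol
Minimum bits = H × n = 1.2516 × 4151
= 5195.51 bits


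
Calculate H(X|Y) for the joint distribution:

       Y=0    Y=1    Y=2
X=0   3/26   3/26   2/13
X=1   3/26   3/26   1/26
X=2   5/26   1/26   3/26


H(X|Y) = Σ_y p(y) H(X|Y=y)
  p(Y=0) = 11/26, H(X|Y=0) = 1.5395
  p(Y=1) = 7/26, H(X|Y=1) = 1.4488
  p(Y=2) = 4/13, H(X|Y=2) = 1.4056
H(X|Y) = 0.4231×1.5395 + 0.2692×1.4488 + 0.3077×1.4056 = 1.4739 bits


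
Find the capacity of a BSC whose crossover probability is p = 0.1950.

For BSC with error probability p:
C = 1 - H(p) where H(p) is binary entropy
H(0.1950) = -0.1950 × log₂(0.1950) - 0.8050 × log₂(0.8050)
H(p) = 0.7118
C = 1 - 0.7118 = 0.2882 bits/use


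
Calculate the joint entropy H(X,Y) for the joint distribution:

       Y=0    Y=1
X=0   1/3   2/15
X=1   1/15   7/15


H(X,Y) = -Σ p(x,y) log₂ p(x,y)
  p(0,0)=1/3: -0.3333 × log₂(0.3333) = 0.5283
  p(0,1)=2/15: -0.1333 × log₂(0.1333) = 0.3876
  p(1,0)=1/15: -0.0667 × log₂(0.0667) = 0.2605
  p(1,1)=7/15: -0.4667 × log₂(0.4667) = 0.5131
H(X,Y) = 1.6895 bits


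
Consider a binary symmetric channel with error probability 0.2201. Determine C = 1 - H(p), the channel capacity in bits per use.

For BSC with error probability p:
C = 1 - H(p) where H(p) is binary entropy
H(0.2201) = -0.2201 × log₂(0.2201) - 0.7799 × log₂(0.7799)
H(p) = 0.7604
C = 1 - 0.7604 = 0.2396 bits/use


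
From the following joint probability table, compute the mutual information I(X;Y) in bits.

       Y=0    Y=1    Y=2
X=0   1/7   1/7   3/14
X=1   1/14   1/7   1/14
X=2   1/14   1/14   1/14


H(X) = 1.4926, H(Y) = 1.5774, H(X,Y) = 3.0391
I(X;Y) = H(X) + H(Y) - H(X,Y) = 0.0309 bits


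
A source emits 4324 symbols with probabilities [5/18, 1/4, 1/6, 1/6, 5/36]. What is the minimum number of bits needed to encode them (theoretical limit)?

Entropy H = 2.2705 bits/symbol
Minimum bits = H × n = 2.2705 × 4324
= 9817.82 bits


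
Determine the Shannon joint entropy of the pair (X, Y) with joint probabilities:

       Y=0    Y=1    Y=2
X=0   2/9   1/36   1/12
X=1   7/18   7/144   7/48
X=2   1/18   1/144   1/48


H(X,Y) = -Σ p(x,y) log₂ p(x,y)
  p(0,0)=2/9: -0.2222 × log₂(0.2222) = 0.4822
  p(0,1)=1/36: -0.0278 × log₂(0.0278) = 0.1436
  p(0,2)=1/12: -0.0833 × log₂(0.0833) = 0.2987
  p(1,0)=7/18: -0.3889 × log₂(0.3889) = 0.5299
  p(1,1)=7/144: -0.0486 × log₂(0.0486) = 0.2121
  p(1,2)=7/48: -0.1458 × log₂(0.1458) = 0.4051
  p(2,0)=1/18: -0.0556 × log₂(0.0556) = 0.2317
  p(2,1)=1/144: -0.0069 × log₂(0.0069) = 0.0498
  p(2,2)=1/48: -0.0208 × log₂(0.0208) = 0.1164
H(X,Y) = 2.4694 bits


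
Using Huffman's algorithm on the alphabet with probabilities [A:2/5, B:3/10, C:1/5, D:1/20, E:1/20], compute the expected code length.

Huffman tree construction:
Combine smallest probabilities repeatedly
Resulting codes:
  A: 0 (length 1)
  B: 10 (length 2)
  C: 111 (length 3)
  D: 1100 (length 4)
  E: 1101 (length 4)
Average length = Σ p(s) × length(s) = 2.0000 bits


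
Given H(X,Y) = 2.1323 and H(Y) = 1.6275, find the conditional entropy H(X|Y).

Chain rule: H(X,Y) = H(X|Y) + H(Y)
H(X|Y) = H(X,Y) - H(Y) = 2.1323 - 1.6275 = 0.5048 bits


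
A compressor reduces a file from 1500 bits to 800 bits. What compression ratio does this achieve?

Compression ratio = Original / Compressed
= 1500 / 800 = 1.88:1


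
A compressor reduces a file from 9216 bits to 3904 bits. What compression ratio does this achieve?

Compression ratio = Original / Compressed
= 9216 / 3904 = 2.36:1


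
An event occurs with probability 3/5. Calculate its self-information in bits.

Information content I(x) = -log₂(p(x))
I = -log₂(3/5) = -log₂(0.6000)
I = 0.7370 bits


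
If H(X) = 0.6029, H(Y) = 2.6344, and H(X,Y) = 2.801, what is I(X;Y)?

I(X;Y) = H(X) + H(Y) - H(X,Y)
I(X;Y) = 0.6029 + 2.6344 - 2.801 = 0.4363 bits


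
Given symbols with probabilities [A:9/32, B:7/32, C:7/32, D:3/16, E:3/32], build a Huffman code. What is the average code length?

Huffman tree construction:
Combine smallest probabilities repeatedly
Resulting codes:
  A: 10 (length 2)
  B: 00 (length 2)
  C: 01 (length 2)
  D: 111 (length 3)
  E: 110 (length 3)
Average length = Σ p(s) × length(s) = 2.2812 bits


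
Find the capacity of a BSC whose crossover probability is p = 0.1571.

For BSC with error probability p:
C = 1 - H(p) where H(p) is binary entropy
H(0.1571) = -0.1571 × log₂(0.1571) - 0.8429 × log₂(0.8429)
H(p) = 0.6273
C = 1 - 0.6273 = 0.3727 bits/use


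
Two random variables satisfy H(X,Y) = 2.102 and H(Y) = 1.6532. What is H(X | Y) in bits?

Chain rule: H(X,Y) = H(X|Y) + H(Y)
H(X|Y) = H(X,Y) - H(Y) = 2.102 - 1.6532 = 0.4488 bits


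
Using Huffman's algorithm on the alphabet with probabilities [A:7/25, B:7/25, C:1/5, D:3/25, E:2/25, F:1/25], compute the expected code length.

Huffman tree construction:
Combine smallest probabilities repeatedly
Resulting codes:
  A: 10 (length 2)
  B: 11 (length 2)
  C: 00 (length 2)
  D: 010 (length 3)
  E: 0111 (length 4)
  F: 0110 (length 4)
Average length = Σ p(s) × length(s) = 2.3600 bits


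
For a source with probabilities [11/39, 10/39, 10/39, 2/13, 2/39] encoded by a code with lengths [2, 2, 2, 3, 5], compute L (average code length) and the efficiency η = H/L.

Average length L = Σ p_i × l_i = 2.3077 bits
Entropy H = 2.1571 bits
Efficiency η = H/L × 100% = 93.48%


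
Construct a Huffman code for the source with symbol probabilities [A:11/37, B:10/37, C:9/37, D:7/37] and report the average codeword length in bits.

Huffman tree construction:
Combine smallest probabilities repeatedly
Resulting codes:
  A: 11 (length 2)
  B: 10 (length 2)
  C: 01 (length 2)
  D: 00 (length 2)
Average length = Σ p(s) × length(s) = 2.0000 bits


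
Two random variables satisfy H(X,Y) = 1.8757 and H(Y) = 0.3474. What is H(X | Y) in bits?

Chain rule: H(X,Y) = H(X|Y) + H(Y)
H(X|Y) = H(X,Y) - H(Y) = 1.8757 - 0.3474 = 1.5283 bits


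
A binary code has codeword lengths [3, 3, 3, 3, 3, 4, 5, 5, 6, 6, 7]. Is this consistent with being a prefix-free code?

Kraft inequality: Σ 2^(-l_i) ≤ 1 for prefix-free code
Calculating: 2^(-3) + 2^(-3) + 2^(-3) + 2^(-3) + 2^(-3) + 2^(-4) + 2^(-5) + 2^(-5) + 2^(-6) + 2^(-6) + 2^(-7)
= 0.125 + 0.125 + 0.125 + 0.125 + 0.125 + 0.0625 + 0.03125 + 0.03125 + 0.015625 + 0.015625 + 0.0078125
= 0.7891
Since 0.7891 ≤ 1, prefix-free code exists


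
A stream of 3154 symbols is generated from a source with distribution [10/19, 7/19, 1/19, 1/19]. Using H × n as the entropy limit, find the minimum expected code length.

Entropy H = 1.4653 bits/symbol
Minimum bits = H × n = 1.4653 × 3154
= 4621.42 bits


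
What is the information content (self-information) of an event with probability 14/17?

Information content I(x) = -log₂(p(x))
I = -log₂(14/17) = -log₂(0.8235)
I = 0.2801 bits


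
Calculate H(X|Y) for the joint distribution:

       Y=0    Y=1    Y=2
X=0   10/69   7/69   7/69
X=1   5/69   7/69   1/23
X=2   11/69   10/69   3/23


H(X|Y) = Σ_y p(y) H(X|Y=y)
  p(Y=0) = 26/69, H(X|Y=0) = 1.5126
  p(Y=1) = 8/23, H(X|Y=1) = 1.5632
  p(Y=2) = 19/69, H(X|Y=2) = 1.4618
H(X|Y) = 0.3768×1.5126 + 0.3478×1.5632 + 0.2754×1.4618 = 1.5162 bits


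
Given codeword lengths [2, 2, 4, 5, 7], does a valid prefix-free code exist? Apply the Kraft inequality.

Kraft inequality: Σ 2^(-l_i) ≤ 1 for prefix-free code
Calculating: 2^(-2) + 2^(-2) + 2^(-4) + 2^(-5) + 2^(-7)
= 0.25 + 0.25 + 0.0625 + 0.03125 + 0.0078125
= 0.6016
Since 0.6016 ≤ 1, prefix-free code exists


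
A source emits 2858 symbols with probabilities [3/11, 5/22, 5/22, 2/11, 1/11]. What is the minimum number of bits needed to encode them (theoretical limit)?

Entropy H = 2.2445 bits/symbol
Minimum bits = H × n = 2.2445 × 2858
= 6414.71 bits


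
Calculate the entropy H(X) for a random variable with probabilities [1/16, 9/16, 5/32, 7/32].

H(X) = -Σ p(x) log₂ p(x)
  -1/16 × log₂(1/16) = 0.2500
  -9/16 × log₂(9/16) = 0.4669
  -5/32 × log₂(5/32) = 0.4184
  -7/32 × log₂(7/32) = 0.4796
H(X) = 1.6150 bits


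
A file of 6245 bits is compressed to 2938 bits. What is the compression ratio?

Compression ratio = Original / Compressed
= 6245 / 2938 = 2.13:1


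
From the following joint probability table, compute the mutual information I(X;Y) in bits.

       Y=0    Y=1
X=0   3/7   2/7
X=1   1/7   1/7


H(X) = 0.8631, H(Y) = 0.9852, H(X,Y) = 1.8424
I(X;Y) = H(X) + H(Y) - H(X,Y) = 0.0060 bits


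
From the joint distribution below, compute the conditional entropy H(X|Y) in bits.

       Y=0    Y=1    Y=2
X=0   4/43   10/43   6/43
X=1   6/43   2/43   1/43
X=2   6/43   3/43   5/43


H(X|Y) = Σ_y p(y) H(X|Y=y)
  p(Y=0) = 16/43, H(X|Y=0) = 1.5613
  p(Y=1) = 15/43, H(X|Y=1) = 1.2419
  p(Y=2) = 12/43, H(X|Y=2) = 1.3250
H(X|Y) = 0.3721×1.5613 + 0.3488×1.2419 + 0.2791×1.3250 = 1.3839 bits


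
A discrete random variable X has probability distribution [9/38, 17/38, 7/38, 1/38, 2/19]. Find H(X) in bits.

H(X) = -Σ p(x) log₂ p(x)
  -9/38 × log₂(9/38) = 0.4922
  -17/38 × log₂(17/38) = 0.5192
  -7/38 × log₂(7/38) = 0.4496
  -1/38 × log₂(1/38) = 0.1381
  -2/19 × log₂(2/19) = 0.3419
H(X) = 1.9409 bits


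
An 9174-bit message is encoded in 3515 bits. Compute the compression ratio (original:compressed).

Compression ratio = Original / Compressed
= 9174 / 3515 = 2.61:1


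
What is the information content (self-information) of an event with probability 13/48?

Information content I(x) = -log₂(p(x))
I = -log₂(13/48) = -log₂(0.2708)
I = 1.8845 bits


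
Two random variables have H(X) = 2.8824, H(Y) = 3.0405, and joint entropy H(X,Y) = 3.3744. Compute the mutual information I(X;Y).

I(X;Y) = H(X) + H(Y) - H(X,Y)
I(X;Y) = 2.8824 + 3.0405 - 3.3744 = 2.5485 bits


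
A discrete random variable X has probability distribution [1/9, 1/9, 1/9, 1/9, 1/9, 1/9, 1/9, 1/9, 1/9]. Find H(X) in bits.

H(X) = -Σ p(x) log₂ p(x)
  -1/9 × log₂(1/9) = 0.3522
  -1/9 × log₂(1/9) = 0.3522
  -1/9 × log₂(1/9) = 0.3522
  -1/9 × log₂(1/9) = 0.3522
  -1/9 × log₂(1/9) = 0.3522
  -1/9 × log₂(1/9) = 0.3522
  -1/9 × log₂(1/9) = 0.3522
  -1/9 × log₂(1/9) = 0.3522
  -1/9 × log₂(1/9) = 0.3522
H(X) = 3.1699 bits


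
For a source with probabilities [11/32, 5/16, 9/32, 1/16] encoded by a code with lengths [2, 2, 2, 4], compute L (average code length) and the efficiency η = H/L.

Average length L = Σ p_i × l_i = 2.1250 bits
Entropy H = 1.8187 bits
Efficiency η = H/L × 100% = 85.58%


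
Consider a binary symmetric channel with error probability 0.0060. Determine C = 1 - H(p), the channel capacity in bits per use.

For BSC with error probability p:
C = 1 - H(p) where H(p) is binary entropy
H(0.0060) = -0.0060 × log₂(0.0060) - 0.9940 × log₂(0.9940)
H(p) = 0.0529
C = 1 - 0.0529 = 0.9471 bits/use


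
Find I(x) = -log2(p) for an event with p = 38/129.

Information content I(x) = -log₂(p(x))
I = -log₂(38/129) = -log₂(0.2946)
I = 1.7633 bits


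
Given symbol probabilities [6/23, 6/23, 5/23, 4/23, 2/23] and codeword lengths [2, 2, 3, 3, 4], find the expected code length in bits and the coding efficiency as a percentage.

Average length L = Σ p_i × l_i = 2.5652 bits
Entropy H = 2.2353 bits
Efficiency η = H/L × 100% = 87.14%


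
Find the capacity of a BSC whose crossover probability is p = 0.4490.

For BSC with error probability p:
C = 1 - H(p) where H(p) is binary entropy
H(0.4490) = -0.4490 × log₂(0.4490) - 0.5510 × log₂(0.5510)
H(p) = 0.9925
C = 1 - 0.9925 = 0.0075 bits/use


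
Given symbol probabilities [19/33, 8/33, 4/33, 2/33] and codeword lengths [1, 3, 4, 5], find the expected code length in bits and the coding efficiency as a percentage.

Average length L = Σ p_i × l_i = 2.0909 bits
Entropy H = 1.5683 bits
Efficiency η = H/L × 100% = 75.01%


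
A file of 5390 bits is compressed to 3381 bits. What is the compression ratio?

Compression ratio = Original / Compressed
= 5390 / 3381 = 1.59:1


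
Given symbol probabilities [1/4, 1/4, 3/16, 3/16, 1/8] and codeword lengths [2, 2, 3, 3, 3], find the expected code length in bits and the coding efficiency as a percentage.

Average length L = Σ p_i × l_i = 2.5000 bits
Entropy H = 2.2806 bits
Efficiency η = H/L × 100% = 91.23%


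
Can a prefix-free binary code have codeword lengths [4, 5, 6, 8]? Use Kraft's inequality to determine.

Kraft inequality: Σ 2^(-l_i) ≤ 1 for prefix-free code
Calculating: 2^(-4) + 2^(-5) + 2^(-6) + 2^(-8)
= 0.0625 + 0.03125 + 0.015625 + 0.00390625
= 0.1133
Since 0.1133 ≤ 1, prefix-free code exists


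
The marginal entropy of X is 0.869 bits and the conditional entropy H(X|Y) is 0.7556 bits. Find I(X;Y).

I(X;Y) = H(X) - H(X|Y)
I(X;Y) = 0.869 - 0.7556 = 0.1134 bits


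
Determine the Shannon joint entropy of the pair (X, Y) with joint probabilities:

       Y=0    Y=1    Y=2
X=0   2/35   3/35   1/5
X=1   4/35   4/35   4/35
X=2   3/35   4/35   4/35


H(X,Y) = -Σ p(x,y) log₂ p(x,y)
  p(0,0)=2/35: -0.0571 × log₂(0.0571) = 0.2360
  p(0,1)=3/35: -0.0857 × log₂(0.0857) = 0.3038
  p(0,2)=1/5: -0.2000 × log₂(0.2000) = 0.4644
  p(1,0)=4/35: -0.1143 × log₂(0.1143) = 0.3576
  p(1,1)=4/35: -0.1143 × log₂(0.1143) = 0.3576
  p(1,2)=4/35: -0.1143 × log₂(0.1143) = 0.3576
  p(2,0)=3/35: -0.0857 × log₂(0.0857) = 0.3038
  p(2,1)=4/35: -0.1143 × log₂(0.1143) = 0.3576
  p(2,2)=4/35: -0.1143 × log₂(0.1143) = 0.3576
H(X,Y) = 3.0961 bits


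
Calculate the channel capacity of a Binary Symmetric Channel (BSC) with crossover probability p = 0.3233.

For BSC with error probability p:
C = 1 - H(p) where H(p) is binary entropy
H(0.3233) = -0.3233 × log₂(0.3233) - 0.6767 × log₂(0.6767)
H(p) = 0.9079
C = 1 - 0.9079 = 0.0921 bits/use


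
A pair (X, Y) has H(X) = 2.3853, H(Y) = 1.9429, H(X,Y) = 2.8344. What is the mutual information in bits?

I(X;Y) = H(X) + H(Y) - H(X,Y)
I(X;Y) = 2.3853 + 1.9429 - 2.8344 = 1.4938 bits


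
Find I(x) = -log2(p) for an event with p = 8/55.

Information content I(x) = -log₂(p(x))
I = -log₂(8/55) = -log₂(0.1455)
I = 2.7814 bits


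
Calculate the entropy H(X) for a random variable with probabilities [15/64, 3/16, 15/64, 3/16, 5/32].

H(X) = -Σ p(x) log₂ p(x)
  -15/64 × log₂(15/64) = 0.4906
  -3/16 × log₂(3/16) = 0.4528
  -15/64 × log₂(15/64) = 0.4906
  -3/16 × log₂(3/16) = 0.4528
  -5/32 × log₂(5/32) = 0.4184
H(X) = 2.3052 bits


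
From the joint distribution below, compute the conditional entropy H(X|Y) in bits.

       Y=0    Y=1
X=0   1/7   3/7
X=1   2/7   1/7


H(X|Y) = Σ_y p(y) H(X|Y=y)
  p(Y=0) = 3/7, H(X|Y=0) = 0.9183
  p(Y=1) = 4/7, H(X|Y=1) = 0.8113
H(X|Y) = 0.4286×0.9183 + 0.5714×0.8113 = 0.8571 bits


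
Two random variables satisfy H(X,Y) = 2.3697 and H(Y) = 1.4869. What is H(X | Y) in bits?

Chain rule: H(X,Y) = H(X|Y) + H(Y)
H(X|Y) = H(X,Y) - H(Y) = 2.3697 - 1.4869 = 0.8828 bits


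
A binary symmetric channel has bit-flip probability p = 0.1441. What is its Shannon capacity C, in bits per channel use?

For BSC with error probability p:
C = 1 - H(p) where H(p) is binary entropy
H(0.1441) = -0.1441 × log₂(0.1441) - 0.8559 × log₂(0.8559)
H(p) = 0.5949
C = 1 - 0.5949 = 0.4051 bits/use


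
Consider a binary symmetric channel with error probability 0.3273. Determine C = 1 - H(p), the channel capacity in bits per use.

For BSC with error probability p:
C = 1 - H(p) where H(p) is binary entropy
H(0.3273) = -0.3273 × log₂(0.3273) - 0.6727 × log₂(0.6727)
H(p) = 0.9121
C = 1 - 0.9121 = 0.0879 bits/use


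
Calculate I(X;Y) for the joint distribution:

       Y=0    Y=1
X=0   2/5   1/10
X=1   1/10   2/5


H(X) = 1.0000, H(Y) = 1.0000, H(X,Y) = 1.7219
I(X;Y) = H(X) + H(Y) - H(X,Y) = 0.2781 bits


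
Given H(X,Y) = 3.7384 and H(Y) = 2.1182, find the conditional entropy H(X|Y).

Chain rule: H(X,Y) = H(X|Y) + H(Y)
H(X|Y) = H(X,Y) - H(Y) = 3.7384 - 2.1182 = 1.6202 bits


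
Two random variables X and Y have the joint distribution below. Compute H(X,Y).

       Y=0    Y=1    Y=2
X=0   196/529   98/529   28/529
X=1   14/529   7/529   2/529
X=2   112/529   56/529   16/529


H(X,Y) = -Σ p(x,y) log₂ p(x,y)
  p(0,0)=196/529: -0.3705 × log₂(0.3705) = 0.5307
  p(0,1)=98/529: -0.1853 × log₂(0.1853) = 0.4506
  p(0,2)=28/529: -0.0529 × log₂(0.0529) = 0.2244
  p(1,0)=14/529: -0.0265 × log₂(0.0265) = 0.1387
  p(1,1)=7/529: -0.0132 × log₂(0.0132) = 0.0826
  p(1,2)=2/529: -0.0038 × log₂(0.0038) = 0.0304
  p(2,0)=112/529: -0.2117 × log₂(0.2117) = 0.4742
  p(2,1)=56/529: -0.1059 × log₂(0.1059) = 0.3430
  p(2,2)=16/529: -0.0302 × log₂(0.0302) = 0.1527
H(X,Y) = 2.4272 bits


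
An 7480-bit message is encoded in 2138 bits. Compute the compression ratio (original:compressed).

Compression ratio = Original / Compressed
= 7480 / 2138 = 3.50:1


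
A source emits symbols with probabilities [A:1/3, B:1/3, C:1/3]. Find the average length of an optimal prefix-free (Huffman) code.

Huffman tree construction:
Combine smallest probabilities repeatedly
Resulting codes:
  A: 10 (length 2)
  B: 11 (length 2)
  C: 0 (length 1)
Average length = Σ p(s) × length(s) = 1.6667 bits


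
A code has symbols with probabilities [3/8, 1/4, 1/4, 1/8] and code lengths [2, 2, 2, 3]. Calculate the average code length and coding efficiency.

Average length L = Σ p_i × l_i = 2.1250 bits
Entropy H = 1.9056 bits
Efficiency η = H/L × 100% = 89.68%


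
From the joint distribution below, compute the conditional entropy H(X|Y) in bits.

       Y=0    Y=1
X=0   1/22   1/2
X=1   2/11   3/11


H(X|Y) = Σ_y p(y) H(X|Y=y)
  p(Y=0) = 5/22, H(X|Y=0) = 0.7219
  p(Y=1) = 17/22, H(X|Y=1) = 0.9367
H(X|Y) = 0.2273×0.7219 + 0.7727×0.9367 = 0.8879 bits


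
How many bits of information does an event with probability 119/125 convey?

Information content I(x) = -log₂(p(x))
I = -log₂(119/125) = -log₂(0.9520)
I = 0.0710 bits


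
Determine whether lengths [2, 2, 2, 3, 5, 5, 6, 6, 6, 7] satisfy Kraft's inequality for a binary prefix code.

Kraft inequality: Σ 2^(-l_i) ≤ 1 for prefix-free code
Calculating: 2^(-2) + 2^(-2) + 2^(-2) + 2^(-3) + 2^(-5) + 2^(-5) + 2^(-6) + 2^(-6) + 2^(-6) + 2^(-7)
= 0.25 + 0.25 + 0.25 + 0.125 + 0.03125 + 0.03125 + 0.015625 + 0.015625 + 0.015625 + 0.0078125
= 0.9922
Since 0.9922 ≤ 1, prefix-free code exists


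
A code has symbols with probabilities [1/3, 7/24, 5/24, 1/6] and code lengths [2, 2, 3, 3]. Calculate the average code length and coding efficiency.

Average length L = Σ p_i × l_i = 2.3750 bits
Entropy H = 1.9491 bits
Efficiency η = H/L × 100% = 82.07%


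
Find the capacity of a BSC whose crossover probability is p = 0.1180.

For BSC with error probability p:
C = 1 - H(p) where H(p) is binary entropy
H(0.1180) = -0.1180 × log₂(0.1180) - 0.8820 × log₂(0.8820)
H(p) = 0.5236
C = 1 - 0.5236 = 0.4764 bits/use


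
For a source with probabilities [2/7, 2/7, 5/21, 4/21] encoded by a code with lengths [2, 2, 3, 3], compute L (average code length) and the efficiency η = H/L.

Average length L = Σ p_i × l_i = 2.4286 bits
Entropy H = 1.9814 bits
Efficiency η = H/L × 100% = 81.59%


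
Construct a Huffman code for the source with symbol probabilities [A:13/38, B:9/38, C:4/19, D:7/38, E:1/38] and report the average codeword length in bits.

Huffman tree construction:
Combine smallest probabilities repeatedly
Resulting codes:
  A: 11 (length 2)
  B: 10 (length 2)
  C: 00 (length 2)
  D: 011 (length 3)
  E: 010 (length 3)
Average length = Σ p(s) × length(s) = 2.2105 bits


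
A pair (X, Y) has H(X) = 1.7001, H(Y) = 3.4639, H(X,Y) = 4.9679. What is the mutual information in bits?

I(X;Y) = H(X) + H(Y) - H(X,Y)
I(X;Y) = 1.7001 + 3.4639 - 4.9679 = 0.1961 bits


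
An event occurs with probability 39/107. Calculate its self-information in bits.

Information content I(x) = -log₂(p(x))
I = -log₂(39/107) = -log₂(0.3645)
I = 1.4561 bits


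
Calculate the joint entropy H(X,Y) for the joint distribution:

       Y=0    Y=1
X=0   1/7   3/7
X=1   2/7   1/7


H(X,Y) = -Σ p(x,y) log₂ p(x,y)
  p(0,0)=1/7: -0.1429 × log₂(0.1429) = 0.4011
  p(0,1)=3/7: -0.4286 × log₂(0.4286) = 0.5239
  p(1,0)=2/7: -0.2857 × log₂(0.2857) = 0.5164
  p(1,1)=1/7: -0.1429 × log₂(0.1429) = 0.4011
H(X,Y) = 1.8424 bits


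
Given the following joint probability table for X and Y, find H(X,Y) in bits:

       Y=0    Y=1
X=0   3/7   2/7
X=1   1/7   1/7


H(X,Y) = -Σ p(x,y) log₂ p(x,y)
  p(0,0)=3/7: -0.4286 × log₂(0.4286) = 0.5239
  p(0,1)=2/7: -0.2857 × log₂(0.2857) = 0.5164
  p(1,0)=1/7: -0.1429 × log₂(0.1429) = 0.4011
  p(1,1)=1/7: -0.1429 × log₂(0.1429) = 0.4011
H(X,Y) = 1.8424 bits


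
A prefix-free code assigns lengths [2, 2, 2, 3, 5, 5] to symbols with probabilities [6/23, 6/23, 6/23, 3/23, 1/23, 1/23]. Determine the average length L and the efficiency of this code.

Average length L = Σ p_i × l_i = 2.3913 bits
Entropy H = 2.2938 bits
Efficiency η = H/L × 100% = 95.92%


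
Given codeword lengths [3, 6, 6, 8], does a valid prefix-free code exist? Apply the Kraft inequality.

Kraft inequality: Σ 2^(-l_i) ≤ 1 for prefix-free code
Calculating: 2^(-3) + 2^(-6) + 2^(-6) + 2^(-8)
= 0.125 + 0.015625 + 0.015625 + 0.00390625
= 0.1602
Since 0.1602 ≤ 1, prefix-free code exists


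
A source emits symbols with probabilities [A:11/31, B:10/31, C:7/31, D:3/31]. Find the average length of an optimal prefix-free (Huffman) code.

Huffman tree construction:
Combine smallest probabilities repeatedly
Resulting codes:
  A: 0 (length 1)
  B: 10 (length 2)
  C: 111 (length 3)
  D: 110 (length 3)
Average length = Σ p(s) × length(s) = 1.9677 bits


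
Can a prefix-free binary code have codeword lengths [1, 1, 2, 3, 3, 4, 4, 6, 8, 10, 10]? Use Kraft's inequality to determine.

Kraft inequality: Σ 2^(-l_i) ≤ 1 for prefix-free code
Calculating: 2^(-1) + 2^(-1) + 2^(-2) + 2^(-3) + 2^(-3) + 2^(-4) + 2^(-4) + 2^(-6) + 2^(-8) + 2^(-10) + 2^(-10)
= 0.5 + 0.5 + 0.25 + 0.125 + 0.125 + 0.0625 + 0.0625 + 0.015625 + 0.00390625 + 0.0009765625 + 0.0009765625
= 1.6465
Since 1.6465 > 1, prefix-free code does not exist


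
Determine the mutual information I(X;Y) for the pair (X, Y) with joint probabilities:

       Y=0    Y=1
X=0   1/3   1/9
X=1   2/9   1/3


H(X) = 0.9911, H(Y) = 0.9911, H(X,Y) = 1.8911
I(X;Y) = H(X) + H(Y) - H(X,Y) = 0.0911 bits


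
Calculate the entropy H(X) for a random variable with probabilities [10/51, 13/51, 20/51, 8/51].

H(X) = -Σ p(x) log₂ p(x)
  -10/51 × log₂(10/51) = 0.4609
  -13/51 × log₂(13/51) = 0.5027
  -20/51 × log₂(20/51) = 0.5296
  -8/51 × log₂(8/51) = 0.4192
H(X) = 1.9124 bits


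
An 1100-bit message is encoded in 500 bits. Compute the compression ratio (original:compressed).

Compression ratio = Original / Compressed
= 1100 / 500 = 2.20:1


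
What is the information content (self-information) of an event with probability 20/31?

Information content I(x) = -log₂(p(x))
I = -log₂(20/31) = -log₂(0.6452)
I = 0.6323 bits


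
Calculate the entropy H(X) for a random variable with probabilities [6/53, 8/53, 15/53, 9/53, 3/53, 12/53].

H(X) = -Σ p(x) log₂ p(x)
  -6/53 × log₂(6/53) = 0.3558
  -8/53 × log₂(8/53) = 0.4118
  -15/53 × log₂(15/53) = 0.5154
  -9/53 × log₂(9/53) = 0.4344
  -3/53 × log₂(3/53) = 0.2345
  -12/53 × log₂(12/53) = 0.4852
H(X) = 2.4370 bits


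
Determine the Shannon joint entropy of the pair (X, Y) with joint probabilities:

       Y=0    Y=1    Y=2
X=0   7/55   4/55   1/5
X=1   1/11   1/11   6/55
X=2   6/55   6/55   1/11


H(X,Y) = -Σ p(x,y) log₂ p(x,y)
  p(0,0)=7/55: -0.1273 × log₂(0.1273) = 0.3785
  p(0,1)=4/55: -0.0727 × log₂(0.0727) = 0.2750
  p(0,2)=1/5: -0.2000 × log₂(0.2000) = 0.4644
  p(1,0)=1/11: -0.0909 × log₂(0.0909) = 0.3145
  p(1,1)=1/11: -0.0909 × log₂(0.0909) = 0.3145
  p(1,2)=6/55: -0.1091 × log₂(0.1091) = 0.3487
  p(2,0)=6/55: -0.1091 × log₂(0.1091) = 0.3487
  p(2,1)=6/55: -0.1091 × log₂(0.1091) = 0.3487
  p(2,2)=1/11: -0.0909 × log₂(0.0909) = 0.3145
H(X,Y) = 3.1075 bits


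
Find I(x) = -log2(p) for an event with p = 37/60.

Information content I(x) = -log₂(p(x))
I = -log₂(37/60) = -log₂(0.6167)
I = 0.6974 bits


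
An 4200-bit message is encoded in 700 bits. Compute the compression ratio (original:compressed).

Compression ratio = Original / Compressed
= 4200 / 700 = 6.00:1


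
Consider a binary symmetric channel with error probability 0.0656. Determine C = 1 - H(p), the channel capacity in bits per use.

For BSC with error probability p:
C = 1 - H(p) where H(p) is binary entropy
H(0.0656) = -0.0656 × log₂(0.0656) - 0.9344 × log₂(0.9344)
H(p) = 0.3493
C = 1 - 0.3493 = 0.6507 bits/use


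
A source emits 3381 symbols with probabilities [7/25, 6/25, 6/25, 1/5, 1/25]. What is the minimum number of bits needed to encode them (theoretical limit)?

Entropy H = 2.1526 bits/symbol
Minimum bits = H × n = 2.1526 × 3381
= 7278.04 bits


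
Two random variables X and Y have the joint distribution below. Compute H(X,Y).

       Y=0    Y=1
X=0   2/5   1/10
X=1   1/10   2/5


H(X,Y) = -Σ p(x,y) log₂ p(x,y)
  p(0,0)=2/5: -0.4000 × log₂(0.4000) = 0.5288
  p(0,1)=1/10: -0.1000 × log₂(0.1000) = 0.3322
  p(1,0)=1/10: -0.1000 × log₂(0.1000) = 0.3322
  p(1,1)=2/5: -0.4000 × log₂(0.4000) = 0.5288
H(X,Y) = 1.7219 bits
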